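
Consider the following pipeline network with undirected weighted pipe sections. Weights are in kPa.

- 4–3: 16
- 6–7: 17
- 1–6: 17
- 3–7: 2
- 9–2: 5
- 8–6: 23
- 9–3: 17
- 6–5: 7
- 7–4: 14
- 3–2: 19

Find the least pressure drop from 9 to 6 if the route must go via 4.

Shortest 9→4: 9–3–4 = 33
Best 4 to 6: 4–7–6 costing 31
Total via 4: 33 + 31 = 64 kPa.

64 kPa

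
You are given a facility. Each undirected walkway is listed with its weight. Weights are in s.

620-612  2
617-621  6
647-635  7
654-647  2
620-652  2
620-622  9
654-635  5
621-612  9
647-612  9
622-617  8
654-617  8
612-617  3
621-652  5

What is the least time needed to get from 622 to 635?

Shortest distances from 622:
622: 0
617: 8  (via 622)
620: 9  (via 622)
652: 11  (via 620)
612: 11  (via 617)
621: 14  (via 617)
654: 16  (via 617)
647: 18  (via 654)
635: 21  (via 654)
Shortest route: 622–617–654–635 = 21 s.

21 s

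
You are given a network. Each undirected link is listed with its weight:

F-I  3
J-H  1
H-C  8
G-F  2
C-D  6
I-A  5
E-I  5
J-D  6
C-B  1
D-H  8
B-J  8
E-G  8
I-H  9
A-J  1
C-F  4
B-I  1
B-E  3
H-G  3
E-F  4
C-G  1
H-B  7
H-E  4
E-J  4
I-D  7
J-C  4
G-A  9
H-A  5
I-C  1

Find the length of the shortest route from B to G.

Running Dijkstra from B:
B: 0
C: 1  (via B)
I: 1  (via B)
G: 2  (via C)
Shortest route: B–C–G = 2.

2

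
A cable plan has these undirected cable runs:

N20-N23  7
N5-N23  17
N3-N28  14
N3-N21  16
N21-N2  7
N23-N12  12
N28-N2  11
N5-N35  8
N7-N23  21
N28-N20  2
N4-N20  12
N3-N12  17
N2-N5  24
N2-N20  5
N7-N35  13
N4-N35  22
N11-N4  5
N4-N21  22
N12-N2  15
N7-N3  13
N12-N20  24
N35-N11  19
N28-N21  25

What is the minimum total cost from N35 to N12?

37

Candidate routes:
N35 - N5 - N23 - N12: 8+17+12 = 37
N35 - N7 - N3 - N12: 13+13+17 = 43
The minimum is 37 via N35 - N5 - N23 - N12.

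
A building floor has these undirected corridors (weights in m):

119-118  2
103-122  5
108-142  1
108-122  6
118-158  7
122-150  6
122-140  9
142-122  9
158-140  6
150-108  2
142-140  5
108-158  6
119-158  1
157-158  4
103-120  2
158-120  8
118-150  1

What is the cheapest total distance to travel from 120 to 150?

Compare a few routes:
120–158–119–118–150: 8+1+2+1 = 12
120–103–122–108–150: 2+5+6+2 = 15
120–158–118–150: 8+7+1 = 16
120–103–122–150: 2+5+6 = 13
Cheapest is 120–158–119–118–150 at 12 m.

12 m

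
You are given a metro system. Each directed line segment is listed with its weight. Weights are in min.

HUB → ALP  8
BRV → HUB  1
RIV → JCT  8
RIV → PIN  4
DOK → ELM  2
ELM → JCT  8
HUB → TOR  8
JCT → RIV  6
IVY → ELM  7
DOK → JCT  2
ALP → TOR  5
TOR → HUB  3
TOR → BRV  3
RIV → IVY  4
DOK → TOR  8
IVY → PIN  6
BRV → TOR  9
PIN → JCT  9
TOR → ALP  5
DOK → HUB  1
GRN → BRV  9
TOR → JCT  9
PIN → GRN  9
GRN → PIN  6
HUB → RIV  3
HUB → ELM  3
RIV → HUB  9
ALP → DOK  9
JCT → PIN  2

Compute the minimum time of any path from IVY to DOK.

42 min

Settle nodes by increasing distance from IVY:
IVY: 0
PIN: 6  (via IVY)
ELM: 7  (via IVY)
JCT: 15  (via PIN)
GRN: 15  (via PIN)
RIV: 21  (via JCT)
BRV: 24  (via GRN)
HUB: 25  (via BRV)
TOR: 33  (via BRV)
ALP: 33  (via HUB)
DOK: 42  (via ALP)
Shortest route: IVY → PIN → GRN → BRV → HUB → ALP → DOK = 42 min.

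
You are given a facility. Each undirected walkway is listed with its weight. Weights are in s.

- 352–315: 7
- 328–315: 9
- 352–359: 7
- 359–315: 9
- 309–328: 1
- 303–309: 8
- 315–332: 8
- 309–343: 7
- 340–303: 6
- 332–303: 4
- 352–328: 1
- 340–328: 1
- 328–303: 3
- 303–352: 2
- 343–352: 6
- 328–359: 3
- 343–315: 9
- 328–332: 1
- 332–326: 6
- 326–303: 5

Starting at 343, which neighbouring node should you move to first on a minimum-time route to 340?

352

Compare a few routes:
343–352–328–340: 6+1+1 = 8
343–309–328–340: 7+1+1 = 9
The minimum is 8 s via 343–352–328–340.
So from 343 the first move is to 352.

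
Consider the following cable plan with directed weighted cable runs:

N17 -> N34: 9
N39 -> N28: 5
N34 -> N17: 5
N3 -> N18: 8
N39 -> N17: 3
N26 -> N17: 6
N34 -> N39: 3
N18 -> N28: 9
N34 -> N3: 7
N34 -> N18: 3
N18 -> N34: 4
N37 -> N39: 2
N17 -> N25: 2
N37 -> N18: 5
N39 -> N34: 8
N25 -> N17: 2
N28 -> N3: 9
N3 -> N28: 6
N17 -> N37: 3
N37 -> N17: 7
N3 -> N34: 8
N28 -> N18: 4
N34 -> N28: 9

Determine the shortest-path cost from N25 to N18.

10

Enumerating some paths:
N25 → N17 → N37 → N18: 2+3+5 = 10
N25 → N17 → N37 → N39 → N28 → N18: 2+3+2+5+4 = 16
N25 → N17 → N34 → N18: 2+9+3 = 14
The minimum is 10 via N25 → N17 → N37 → N18.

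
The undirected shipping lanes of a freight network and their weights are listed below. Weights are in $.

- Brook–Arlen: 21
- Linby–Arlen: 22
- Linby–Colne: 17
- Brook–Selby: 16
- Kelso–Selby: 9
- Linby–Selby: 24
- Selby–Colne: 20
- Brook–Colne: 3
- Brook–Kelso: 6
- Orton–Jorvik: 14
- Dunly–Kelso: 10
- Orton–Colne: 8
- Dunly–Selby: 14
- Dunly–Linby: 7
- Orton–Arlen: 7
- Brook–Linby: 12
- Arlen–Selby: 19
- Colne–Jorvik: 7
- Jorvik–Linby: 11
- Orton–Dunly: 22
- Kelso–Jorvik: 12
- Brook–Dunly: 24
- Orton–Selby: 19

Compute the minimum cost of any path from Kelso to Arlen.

Shortest distances from Kelso:
Kelso: 0
Brook: 6  (via Kelso)
Colne: 9  (via Brook)
Selby: 9  (via Kelso)
Dunly: 10  (via Kelso)
Jorvik: 12  (via Kelso)
Linby: 17  (via Dunly)
Orton: 17  (via Colne)
Arlen: 24  (via Orton)
Shortest route: Kelso → Brook → Colne → Orton → Arlen = $24.

$24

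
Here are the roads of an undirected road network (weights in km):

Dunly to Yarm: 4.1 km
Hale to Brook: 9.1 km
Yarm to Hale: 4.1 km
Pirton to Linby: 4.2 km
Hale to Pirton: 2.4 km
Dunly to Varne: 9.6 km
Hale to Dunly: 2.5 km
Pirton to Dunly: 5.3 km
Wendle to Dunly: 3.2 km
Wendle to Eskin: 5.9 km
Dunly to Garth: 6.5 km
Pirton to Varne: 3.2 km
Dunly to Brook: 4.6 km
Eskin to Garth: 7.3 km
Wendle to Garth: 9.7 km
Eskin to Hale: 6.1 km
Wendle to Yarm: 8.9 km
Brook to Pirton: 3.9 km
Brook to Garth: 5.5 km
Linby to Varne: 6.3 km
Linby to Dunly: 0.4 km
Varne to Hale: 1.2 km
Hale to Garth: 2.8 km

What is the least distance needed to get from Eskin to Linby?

Shortest distances from Eskin:
Eskin: 0
Wendle: 5.9  (via Eskin)
Hale: 6.1  (via Eskin)
Varne: 7.3  (via Hale)
Garth: 7.3  (via Eskin)
Pirton: 8.5  (via Hale)
Dunly: 8.6  (via Hale)
Linby: 9  (via Dunly)
Shortest route: Eskin–Hale–Dunly–Linby = 9 km.

9 km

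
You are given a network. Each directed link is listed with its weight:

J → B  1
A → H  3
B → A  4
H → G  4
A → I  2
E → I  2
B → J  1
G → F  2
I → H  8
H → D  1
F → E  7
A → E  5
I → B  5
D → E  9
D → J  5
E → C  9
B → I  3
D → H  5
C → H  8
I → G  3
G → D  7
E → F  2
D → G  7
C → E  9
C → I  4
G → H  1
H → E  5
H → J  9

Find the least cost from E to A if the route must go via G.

17

Shortest E→G: E → I → G = 5
Shortest G→A: G → H → D → J → B → A = 12
Total via G: 5 + 12 = 17.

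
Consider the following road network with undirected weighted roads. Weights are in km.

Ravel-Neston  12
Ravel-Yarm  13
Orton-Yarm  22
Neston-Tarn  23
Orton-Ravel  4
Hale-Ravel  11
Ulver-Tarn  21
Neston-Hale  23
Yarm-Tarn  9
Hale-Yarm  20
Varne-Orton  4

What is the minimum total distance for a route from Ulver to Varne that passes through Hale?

69 km

Shortest Ulver→Hale: Ulver → Tarn → Yarm → Hale = 50
Shortest Hale→Varne: Hale → Ravel → Orton → Varne = 19
Total via Hale: 50 + 19 = 69 km.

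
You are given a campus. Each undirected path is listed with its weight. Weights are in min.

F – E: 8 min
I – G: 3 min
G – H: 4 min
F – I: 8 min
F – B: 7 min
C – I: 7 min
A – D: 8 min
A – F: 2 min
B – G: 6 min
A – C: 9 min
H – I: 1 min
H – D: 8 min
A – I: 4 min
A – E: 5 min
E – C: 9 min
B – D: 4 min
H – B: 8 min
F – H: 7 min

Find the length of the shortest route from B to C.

Settle nodes by increasing distance from B:
B: 0
D: 4  (via B)
G: 6  (via B)
F: 7  (via B)
H: 8  (via B)
A: 9  (via F)
I: 9  (via G)
E: 14  (via A)
C: 16  (via I)
Shortest route: B → G → I → C = 16 min.

16 min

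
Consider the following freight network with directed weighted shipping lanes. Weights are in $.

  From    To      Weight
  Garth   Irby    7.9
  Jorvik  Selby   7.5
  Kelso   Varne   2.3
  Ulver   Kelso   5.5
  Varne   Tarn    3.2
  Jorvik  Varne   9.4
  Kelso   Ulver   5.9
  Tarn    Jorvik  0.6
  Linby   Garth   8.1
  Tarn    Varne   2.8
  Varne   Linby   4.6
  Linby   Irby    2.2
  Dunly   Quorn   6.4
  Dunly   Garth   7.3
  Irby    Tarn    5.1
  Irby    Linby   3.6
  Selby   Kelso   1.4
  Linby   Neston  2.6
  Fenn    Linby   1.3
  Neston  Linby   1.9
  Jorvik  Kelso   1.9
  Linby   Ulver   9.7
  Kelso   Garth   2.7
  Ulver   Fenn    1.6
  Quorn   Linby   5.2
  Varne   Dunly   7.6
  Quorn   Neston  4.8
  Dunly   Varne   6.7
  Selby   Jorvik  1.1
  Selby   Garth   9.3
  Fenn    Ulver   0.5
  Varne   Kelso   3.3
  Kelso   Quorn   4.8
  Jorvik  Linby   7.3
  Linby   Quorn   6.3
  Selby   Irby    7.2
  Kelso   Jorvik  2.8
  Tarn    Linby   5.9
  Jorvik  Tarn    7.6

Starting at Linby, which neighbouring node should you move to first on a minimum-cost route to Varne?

Candidate routes:
Linby–Irby–Tarn–Varne: 2.2+5.1+2.8 = 10.1
Linby–Irby–Tarn–Jorvik–Kelso–Varne: 2.2+5.1+0.6+1.9+2.3 = 12.1
Linby–Irby–Tarn–Jorvik–Varne: 2.2+5.1+0.6+9.4 = 17.3
Linby–Ulver–Kelso–Varne: 9.7+5.5+2.3 = 17.5
Cheapest is Linby–Irby–Tarn–Varne at $10.1.
So from Linby the first move is to Irby.

Irby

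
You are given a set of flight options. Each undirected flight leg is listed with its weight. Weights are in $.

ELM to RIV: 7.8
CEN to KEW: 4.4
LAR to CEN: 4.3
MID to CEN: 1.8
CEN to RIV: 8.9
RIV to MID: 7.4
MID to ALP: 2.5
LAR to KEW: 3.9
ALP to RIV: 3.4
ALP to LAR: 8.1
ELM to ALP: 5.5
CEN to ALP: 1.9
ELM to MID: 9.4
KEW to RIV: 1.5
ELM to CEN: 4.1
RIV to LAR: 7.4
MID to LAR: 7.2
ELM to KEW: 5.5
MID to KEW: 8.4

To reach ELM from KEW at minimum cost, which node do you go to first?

ELM

Candidate routes:
KEW → ELM: 5.5 = 5.5
KEW → CEN → ELM: 4.4+4.1 = 8.5
The minimum is $5.5 via KEW → ELM.
So from KEW the first move is to ELM.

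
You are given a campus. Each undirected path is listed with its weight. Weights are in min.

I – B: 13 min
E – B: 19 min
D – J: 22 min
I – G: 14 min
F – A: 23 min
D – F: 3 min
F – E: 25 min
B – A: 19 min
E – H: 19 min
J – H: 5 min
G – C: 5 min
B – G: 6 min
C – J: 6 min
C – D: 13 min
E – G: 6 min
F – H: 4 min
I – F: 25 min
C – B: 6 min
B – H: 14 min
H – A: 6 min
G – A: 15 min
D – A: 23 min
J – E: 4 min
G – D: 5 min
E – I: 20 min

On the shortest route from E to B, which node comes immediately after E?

Candidate routes:
E–G–B: 6+6 = 12
E–J–C–B: 4+6+6 = 16
The minimum is 12 min via E–G–B.
So from E the first move is to G.

G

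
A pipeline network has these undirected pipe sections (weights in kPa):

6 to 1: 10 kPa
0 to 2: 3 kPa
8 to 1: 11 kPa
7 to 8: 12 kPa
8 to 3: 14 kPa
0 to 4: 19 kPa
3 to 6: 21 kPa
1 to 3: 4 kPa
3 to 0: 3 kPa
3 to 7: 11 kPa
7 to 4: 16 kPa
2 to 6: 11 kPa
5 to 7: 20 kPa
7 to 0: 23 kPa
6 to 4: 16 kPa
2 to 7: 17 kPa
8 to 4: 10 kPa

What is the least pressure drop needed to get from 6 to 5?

Candidate routes:
6 - 1 - 3 - 7 - 5: 10+4+11+20 = 45
6 - 2 - 7 - 5: 11+17+20 = 48
6 - 2 - 0 - 3 - 7 - 5: 11+3+3+11+20 = 48
Cheapest is 6 - 1 - 3 - 7 - 5 at 45 kPa.

45 kPa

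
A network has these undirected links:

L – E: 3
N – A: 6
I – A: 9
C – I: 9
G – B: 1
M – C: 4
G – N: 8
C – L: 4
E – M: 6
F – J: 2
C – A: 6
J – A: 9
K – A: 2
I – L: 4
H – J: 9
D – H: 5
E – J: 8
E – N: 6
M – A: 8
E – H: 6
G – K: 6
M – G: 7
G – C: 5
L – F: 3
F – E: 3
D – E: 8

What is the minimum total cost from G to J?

Running Dijkstra from G:
G: 0
B: 1  (via G)
C: 5  (via G)
K: 6  (via G)
M: 7  (via G)
A: 8  (via K)
N: 8  (via G)
L: 9  (via C)
E: 12  (via L)
F: 12  (via L)
I: 13  (via L)
J: 14  (via F)
Shortest route: G–C–L–F–J = 14.

14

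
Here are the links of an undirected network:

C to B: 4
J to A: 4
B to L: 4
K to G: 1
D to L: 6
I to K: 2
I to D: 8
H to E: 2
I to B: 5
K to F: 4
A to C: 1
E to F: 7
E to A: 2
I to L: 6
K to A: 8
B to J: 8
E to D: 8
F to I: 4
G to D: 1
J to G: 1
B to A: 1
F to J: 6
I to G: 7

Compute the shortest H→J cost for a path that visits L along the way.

Shortest H→L: H → E → A → B → L = 9
Best L to J: L → D → G → J costing 8
Total via L: 9 + 8 = 17.

17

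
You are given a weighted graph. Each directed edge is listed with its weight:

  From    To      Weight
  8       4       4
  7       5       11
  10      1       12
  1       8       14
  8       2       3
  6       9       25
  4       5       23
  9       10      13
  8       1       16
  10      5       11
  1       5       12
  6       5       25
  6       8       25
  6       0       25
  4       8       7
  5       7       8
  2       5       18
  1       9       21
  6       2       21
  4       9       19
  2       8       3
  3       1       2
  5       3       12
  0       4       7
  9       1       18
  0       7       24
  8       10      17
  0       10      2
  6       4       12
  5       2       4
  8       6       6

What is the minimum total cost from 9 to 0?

62

Candidate routes:
9 → 1 → 8 → 6 → 0: 18+14+6+25 = 63
9 → 10 → 5 → 2 → 8 → 6 → 0: 13+11+4+3+6+25 = 62
9 → 1 → 5 → 2 → 8 → 6 → 0: 18+12+4+3+6+25 = 68
Cheapest is 9 → 10 → 5 → 2 → 8 → 6 → 0 at 62.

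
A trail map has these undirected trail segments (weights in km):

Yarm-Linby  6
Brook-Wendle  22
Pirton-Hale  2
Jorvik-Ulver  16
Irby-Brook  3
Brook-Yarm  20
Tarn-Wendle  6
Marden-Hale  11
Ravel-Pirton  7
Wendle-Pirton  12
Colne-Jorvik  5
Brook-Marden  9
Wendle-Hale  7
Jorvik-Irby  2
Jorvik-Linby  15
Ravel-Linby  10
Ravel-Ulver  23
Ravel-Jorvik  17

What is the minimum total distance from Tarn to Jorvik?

Candidate routes:
Tarn → Wendle → Brook → Irby → Jorvik: 6+22+3+2 = 33
Tarn → Wendle → Pirton → Ravel → Jorvik: 6+12+7+17 = 42
Tarn → Wendle → Hale → Pirton → Ravel → Jorvik: 6+7+2+7+17 = 39
Tarn → Wendle → Hale → Marden → Brook → Irby → Jorvik: 6+7+11+9+3+2 = 38
The minimum is 33 km via Tarn → Wendle → Brook → Irby → Jorvik.

33 km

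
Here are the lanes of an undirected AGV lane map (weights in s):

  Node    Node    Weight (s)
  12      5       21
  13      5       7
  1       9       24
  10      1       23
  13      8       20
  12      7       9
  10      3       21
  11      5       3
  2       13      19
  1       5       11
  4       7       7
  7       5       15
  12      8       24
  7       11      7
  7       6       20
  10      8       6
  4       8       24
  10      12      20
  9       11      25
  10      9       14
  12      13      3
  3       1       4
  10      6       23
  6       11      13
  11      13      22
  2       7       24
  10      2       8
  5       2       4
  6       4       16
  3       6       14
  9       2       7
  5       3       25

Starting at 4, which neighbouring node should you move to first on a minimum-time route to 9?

Enumerating some paths:
4–7–12–13–5–2–9: 7+9+3+7+4+7 = 37
4–7–2–9: 7+24+7 = 38
4–7–5–2–9: 7+15+4+7 = 33
4–7–11–5–2–9: 7+7+3+4+7 = 28
The minimum is 28 s via 4–7–11–5–2–9.
So from 4 the first move is to 7.

7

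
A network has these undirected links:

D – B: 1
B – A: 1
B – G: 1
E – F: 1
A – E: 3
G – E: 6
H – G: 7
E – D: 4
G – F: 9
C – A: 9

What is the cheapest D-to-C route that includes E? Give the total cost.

Shortest D→E: D → E = 4
Best E to C: E → A → C costing 12
Total via E: 4 + 12 = 16.

16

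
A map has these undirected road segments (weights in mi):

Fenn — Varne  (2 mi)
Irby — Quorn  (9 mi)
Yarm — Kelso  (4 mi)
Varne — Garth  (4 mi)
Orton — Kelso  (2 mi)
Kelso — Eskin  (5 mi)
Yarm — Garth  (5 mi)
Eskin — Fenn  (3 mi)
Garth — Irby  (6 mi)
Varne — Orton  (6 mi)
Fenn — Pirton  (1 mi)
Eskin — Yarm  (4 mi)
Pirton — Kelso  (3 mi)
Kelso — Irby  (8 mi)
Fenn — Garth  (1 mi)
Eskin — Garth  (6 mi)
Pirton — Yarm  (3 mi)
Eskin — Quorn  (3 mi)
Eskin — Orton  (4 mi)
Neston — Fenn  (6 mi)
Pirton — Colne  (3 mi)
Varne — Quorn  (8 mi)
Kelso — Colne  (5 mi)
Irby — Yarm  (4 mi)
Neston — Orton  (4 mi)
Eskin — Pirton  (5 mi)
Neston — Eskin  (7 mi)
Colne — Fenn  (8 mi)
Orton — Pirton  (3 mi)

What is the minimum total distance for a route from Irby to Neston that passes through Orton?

Best Irby to Orton: Irby → Yarm → Pirton → Orton costing 10
Best Orton to Neston: Orton → Neston costing 4
Total via Orton: 10 + 4 = 14 mi.

14 mi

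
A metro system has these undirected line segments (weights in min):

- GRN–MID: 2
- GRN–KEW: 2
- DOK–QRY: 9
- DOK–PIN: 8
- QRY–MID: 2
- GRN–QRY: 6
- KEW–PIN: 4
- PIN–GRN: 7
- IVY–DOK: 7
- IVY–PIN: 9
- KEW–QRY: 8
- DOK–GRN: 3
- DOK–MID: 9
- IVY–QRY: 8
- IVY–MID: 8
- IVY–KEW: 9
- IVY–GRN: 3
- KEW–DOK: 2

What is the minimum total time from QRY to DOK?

Candidate routes:
QRY - MID - GRN - DOK: 2+2+3 = 7
QRY - MID - GRN - KEW - DOK: 2+2+2+2 = 8
The minimum is 7 min via QRY - MID - GRN - DOK.

7 min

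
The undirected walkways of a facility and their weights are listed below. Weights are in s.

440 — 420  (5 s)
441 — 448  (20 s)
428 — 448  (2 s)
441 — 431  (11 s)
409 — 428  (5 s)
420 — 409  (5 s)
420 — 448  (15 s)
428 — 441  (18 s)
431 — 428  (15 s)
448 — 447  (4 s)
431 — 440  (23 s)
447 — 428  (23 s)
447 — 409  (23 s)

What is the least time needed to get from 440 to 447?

21 s

Running Dijkstra from 440:
440: 0
420: 5  (via 440)
409: 10  (via 420)
428: 15  (via 409)
448: 17  (via 428)
447: 21  (via 448)
Shortest route: 440 → 420 → 409 → 428 → 448 → 447 = 21 s.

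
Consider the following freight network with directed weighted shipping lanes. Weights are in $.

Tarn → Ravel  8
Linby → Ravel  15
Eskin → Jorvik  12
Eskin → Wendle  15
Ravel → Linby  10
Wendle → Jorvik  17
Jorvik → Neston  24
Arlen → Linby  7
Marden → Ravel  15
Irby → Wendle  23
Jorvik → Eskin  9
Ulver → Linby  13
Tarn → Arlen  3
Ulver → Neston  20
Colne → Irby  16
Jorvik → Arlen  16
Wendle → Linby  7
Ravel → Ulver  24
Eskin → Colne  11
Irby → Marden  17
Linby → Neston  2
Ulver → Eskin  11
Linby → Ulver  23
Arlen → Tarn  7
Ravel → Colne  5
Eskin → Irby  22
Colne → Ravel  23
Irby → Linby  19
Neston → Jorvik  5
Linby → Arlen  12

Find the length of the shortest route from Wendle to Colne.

Enumerating some paths:
Wendle–Linby–Neston–Jorvik–Eskin–Colne: 7+2+5+9+11 = 34
Wendle–Linby–Ravel–Colne: 7+15+5 = 27
Cheapest is Wendle–Linby–Ravel–Colne at $27.

$27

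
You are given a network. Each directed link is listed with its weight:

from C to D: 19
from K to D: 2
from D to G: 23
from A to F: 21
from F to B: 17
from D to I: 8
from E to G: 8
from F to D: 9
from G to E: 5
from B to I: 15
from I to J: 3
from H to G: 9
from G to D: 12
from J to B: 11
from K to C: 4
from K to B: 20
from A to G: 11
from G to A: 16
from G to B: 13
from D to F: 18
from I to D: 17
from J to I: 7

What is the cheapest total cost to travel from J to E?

Enumerating some paths:
J–B–I–D–G–E: 11+15+17+23+5 = 71
J–I–D–G–E: 7+17+23+5 = 52
The minimum is 52 via J–I–D–G–E.

52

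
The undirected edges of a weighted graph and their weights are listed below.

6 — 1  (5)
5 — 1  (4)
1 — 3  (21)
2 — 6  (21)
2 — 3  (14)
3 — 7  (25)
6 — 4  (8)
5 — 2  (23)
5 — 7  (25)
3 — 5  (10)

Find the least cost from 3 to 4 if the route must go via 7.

67

Best 3 to 7: 3 → 7 costing 25
Shortest 7→4: 7 → 5 → 1 → 6 → 4 = 42
Total via 7: 25 + 42 = 67.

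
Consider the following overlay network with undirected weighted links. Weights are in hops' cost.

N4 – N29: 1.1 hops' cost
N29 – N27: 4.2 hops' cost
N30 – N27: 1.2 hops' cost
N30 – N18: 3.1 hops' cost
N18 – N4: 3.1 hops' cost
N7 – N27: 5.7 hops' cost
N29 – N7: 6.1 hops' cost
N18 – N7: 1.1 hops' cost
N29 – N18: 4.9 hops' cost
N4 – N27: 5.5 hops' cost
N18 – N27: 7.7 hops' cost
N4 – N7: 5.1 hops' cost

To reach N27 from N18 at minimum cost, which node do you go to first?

Compare a few routes:
N18–N7–N27: 1.1+5.7 = 6.8
N18–N27: 7.7 = 7.7
N18–N30–N27: 3.1+1.2 = 4.3
The minimum is 4.3 hops' cost via N18–N30–N27.
So from N18 the first move is to N30.

N30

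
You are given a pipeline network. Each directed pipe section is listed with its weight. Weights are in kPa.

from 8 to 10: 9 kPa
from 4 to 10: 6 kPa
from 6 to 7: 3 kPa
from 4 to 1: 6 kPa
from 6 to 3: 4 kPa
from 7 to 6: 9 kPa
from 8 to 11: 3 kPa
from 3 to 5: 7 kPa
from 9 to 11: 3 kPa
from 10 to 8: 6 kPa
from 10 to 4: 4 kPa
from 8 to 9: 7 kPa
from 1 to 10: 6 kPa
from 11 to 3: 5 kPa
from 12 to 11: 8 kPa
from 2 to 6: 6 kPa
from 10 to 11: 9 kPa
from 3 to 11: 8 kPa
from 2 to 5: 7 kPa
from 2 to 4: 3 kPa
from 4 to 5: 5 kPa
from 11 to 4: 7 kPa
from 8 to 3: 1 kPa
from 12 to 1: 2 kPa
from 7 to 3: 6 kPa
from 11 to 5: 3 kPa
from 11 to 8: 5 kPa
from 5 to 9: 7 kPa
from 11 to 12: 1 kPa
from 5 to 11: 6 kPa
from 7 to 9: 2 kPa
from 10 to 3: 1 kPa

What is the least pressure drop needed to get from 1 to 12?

16 kPa

Compare a few routes:
1 → 10 → 8 → 3 → 11 → 12: 6+6+1+8+1 = 22
1 → 10 → 3 → 5 → 11 → 12: 6+1+7+6+1 = 21
1 → 10 → 11 → 12: 6+9+1 = 16
The minimum is 16 kPa via 1 → 10 → 11 → 12.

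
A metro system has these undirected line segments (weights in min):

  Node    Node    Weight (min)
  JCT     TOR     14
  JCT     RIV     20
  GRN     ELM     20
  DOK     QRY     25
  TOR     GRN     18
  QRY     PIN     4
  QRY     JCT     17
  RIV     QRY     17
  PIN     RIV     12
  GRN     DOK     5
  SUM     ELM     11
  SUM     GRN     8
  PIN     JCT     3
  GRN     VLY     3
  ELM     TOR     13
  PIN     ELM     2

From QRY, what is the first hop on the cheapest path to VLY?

Candidate routes:
QRY → PIN → ELM → SUM → GRN → VLY: 4+2+11+8+3 = 28
QRY → PIN → ELM → GRN → VLY: 4+2+20+3 = 29
Cheapest is QRY → PIN → ELM → SUM → GRN → VLY at 28 min.
So from QRY the first move is to PIN.

PIN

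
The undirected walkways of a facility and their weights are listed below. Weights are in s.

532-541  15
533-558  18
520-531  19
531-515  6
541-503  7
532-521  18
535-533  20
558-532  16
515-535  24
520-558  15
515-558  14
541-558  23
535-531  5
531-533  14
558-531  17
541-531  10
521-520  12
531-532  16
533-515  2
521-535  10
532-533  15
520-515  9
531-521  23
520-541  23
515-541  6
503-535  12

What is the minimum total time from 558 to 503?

27 s

Running Dijkstra from 558:
558: 0
515: 14  (via 558)
520: 15  (via 558)
532: 16  (via 558)
533: 16  (via 515)
531: 17  (via 558)
541: 20  (via 515)
535: 22  (via 531)
521: 27  (via 520)
503: 27  (via 541)
Shortest route: 558–515–541–503 = 27 s.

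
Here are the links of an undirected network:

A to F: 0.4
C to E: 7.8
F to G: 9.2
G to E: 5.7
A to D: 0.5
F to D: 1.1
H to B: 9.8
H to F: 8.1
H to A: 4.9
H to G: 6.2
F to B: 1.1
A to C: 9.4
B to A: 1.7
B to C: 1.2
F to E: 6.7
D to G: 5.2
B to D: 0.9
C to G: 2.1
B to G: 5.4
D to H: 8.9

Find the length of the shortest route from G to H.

Compare a few routes:
G → C → B → F → A → H: 2.1+1.2+1.1+0.4+4.9 = 9.7
G → H: 6.2 = 6.2
G → C → B → D → A → H: 2.1+1.2+0.9+0.5+4.9 = 9.6
The minimum is 6.2 via G → H.

6.2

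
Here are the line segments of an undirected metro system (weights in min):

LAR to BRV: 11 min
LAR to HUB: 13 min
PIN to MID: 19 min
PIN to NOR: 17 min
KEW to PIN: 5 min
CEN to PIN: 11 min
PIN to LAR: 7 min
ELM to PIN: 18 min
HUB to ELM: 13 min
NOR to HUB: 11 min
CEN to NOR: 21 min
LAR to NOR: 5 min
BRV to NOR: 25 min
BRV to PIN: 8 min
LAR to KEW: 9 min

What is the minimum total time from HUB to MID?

39 min

Running Dijkstra from HUB:
HUB: 0
NOR: 11  (via HUB)
LAR: 13  (via HUB)
ELM: 13  (via HUB)
PIN: 20  (via LAR)
KEW: 22  (via LAR)
BRV: 24  (via LAR)
CEN: 31  (via PIN)
MID: 39  (via PIN)
Shortest route: HUB → LAR → PIN → MID = 39 min.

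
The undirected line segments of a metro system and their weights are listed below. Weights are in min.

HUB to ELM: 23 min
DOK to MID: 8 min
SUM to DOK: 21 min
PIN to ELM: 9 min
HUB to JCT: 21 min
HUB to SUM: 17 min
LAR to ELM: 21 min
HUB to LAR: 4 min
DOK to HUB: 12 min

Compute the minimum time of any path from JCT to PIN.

53 min

Settle nodes by increasing distance from JCT:
JCT: 0
HUB: 21  (via JCT)
LAR: 25  (via HUB)
DOK: 33  (via HUB)
SUM: 38  (via HUB)
MID: 41  (via DOK)
ELM: 44  (via HUB)
PIN: 53  (via ELM)
Shortest route: JCT → HUB → ELM → PIN = 53 min.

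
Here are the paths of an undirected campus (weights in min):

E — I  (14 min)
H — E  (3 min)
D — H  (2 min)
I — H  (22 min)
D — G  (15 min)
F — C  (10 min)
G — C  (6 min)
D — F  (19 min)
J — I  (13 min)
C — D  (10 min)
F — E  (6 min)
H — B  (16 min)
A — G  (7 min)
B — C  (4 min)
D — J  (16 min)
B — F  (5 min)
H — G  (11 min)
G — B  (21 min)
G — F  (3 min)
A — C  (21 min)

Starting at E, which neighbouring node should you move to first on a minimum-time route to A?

Compare a few routes:
E–H–D–G–A: 3+2+15+7 = 27
E–F–B–C–G–A: 6+5+4+6+7 = 28
E–H–G–A: 3+11+7 = 21
E–F–G–A: 6+3+7 = 16
Cheapest is E–F–G–A at 16 min.
So from E the first move is to F.

F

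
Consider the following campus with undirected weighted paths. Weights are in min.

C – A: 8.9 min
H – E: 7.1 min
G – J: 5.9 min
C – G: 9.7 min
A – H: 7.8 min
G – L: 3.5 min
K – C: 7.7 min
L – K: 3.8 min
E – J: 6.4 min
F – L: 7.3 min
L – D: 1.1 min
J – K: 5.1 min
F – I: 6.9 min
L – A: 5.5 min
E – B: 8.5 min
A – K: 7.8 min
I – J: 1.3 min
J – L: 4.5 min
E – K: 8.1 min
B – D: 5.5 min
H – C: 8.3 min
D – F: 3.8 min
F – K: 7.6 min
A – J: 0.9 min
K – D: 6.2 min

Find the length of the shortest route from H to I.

Settle nodes by increasing distance from H:
H: 0
E: 7.1  (via H)
A: 7.8  (via H)
C: 8.3  (via H)
J: 8.7  (via A)
I: 10  (via J)
Shortest route: H → A → J → I = 10 min.

10 min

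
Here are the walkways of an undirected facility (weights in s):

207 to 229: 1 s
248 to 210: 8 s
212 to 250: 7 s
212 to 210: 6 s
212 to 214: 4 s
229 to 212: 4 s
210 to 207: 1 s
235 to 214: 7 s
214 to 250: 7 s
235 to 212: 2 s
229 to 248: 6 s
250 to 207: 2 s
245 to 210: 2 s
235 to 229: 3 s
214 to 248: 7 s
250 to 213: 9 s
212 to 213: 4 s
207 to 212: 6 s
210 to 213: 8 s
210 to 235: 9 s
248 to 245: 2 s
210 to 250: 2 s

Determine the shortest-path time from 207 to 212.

5 s

Settle nodes by increasing distance from 207:
207: 0
229: 1  (via 207)
210: 1  (via 207)
250: 2  (via 207)
245: 3  (via 210)
235: 4  (via 229)
248: 5  (via 245)
212: 5  (via 229)
Shortest route: 207 → 229 → 212 = 5 s.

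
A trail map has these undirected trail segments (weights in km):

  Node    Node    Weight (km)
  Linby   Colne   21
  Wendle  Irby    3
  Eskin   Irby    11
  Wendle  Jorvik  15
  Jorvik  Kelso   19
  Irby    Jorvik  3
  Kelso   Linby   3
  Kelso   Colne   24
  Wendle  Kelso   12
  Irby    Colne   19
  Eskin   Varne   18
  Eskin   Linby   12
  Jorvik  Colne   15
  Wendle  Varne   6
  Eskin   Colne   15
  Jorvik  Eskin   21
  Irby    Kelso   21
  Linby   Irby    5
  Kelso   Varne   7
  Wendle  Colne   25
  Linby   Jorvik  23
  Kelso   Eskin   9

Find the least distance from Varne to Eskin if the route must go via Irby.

20 km

Shortest Varne→Irby: Varne–Wendle–Irby = 9
Shortest Irby→Eskin: Irby–Eskin = 11
Total via Irby: 9 + 11 = 20 km.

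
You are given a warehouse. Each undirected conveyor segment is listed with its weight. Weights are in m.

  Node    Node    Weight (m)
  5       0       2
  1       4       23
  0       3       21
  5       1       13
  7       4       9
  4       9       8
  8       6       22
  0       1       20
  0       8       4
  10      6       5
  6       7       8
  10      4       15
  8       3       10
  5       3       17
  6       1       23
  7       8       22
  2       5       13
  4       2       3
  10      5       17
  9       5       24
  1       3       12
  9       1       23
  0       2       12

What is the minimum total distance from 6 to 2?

Running Dijkstra from 6:
6: 0
10: 5  (via 6)
7: 8  (via 6)
4: 17  (via 7)
2: 20  (via 4)
Shortest route: 6–7–4–2 = 20 m.

20 m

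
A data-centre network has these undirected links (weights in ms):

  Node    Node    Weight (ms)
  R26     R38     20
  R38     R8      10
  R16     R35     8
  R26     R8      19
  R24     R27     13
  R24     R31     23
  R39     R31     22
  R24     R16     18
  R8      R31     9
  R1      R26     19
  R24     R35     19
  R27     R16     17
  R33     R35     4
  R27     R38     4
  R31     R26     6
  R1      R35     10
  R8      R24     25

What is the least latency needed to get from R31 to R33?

Running Dijkstra from R31:
R31: 0
R26: 6  (via R31)
R8: 9  (via R31)
R38: 19  (via R8)
R39: 22  (via R31)
R24: 23  (via R31)
R27: 23  (via R38)
R1: 25  (via R26)
R35: 35  (via R1)
R33: 39  (via R35)
Shortest route: R31–R26–R1–R35–R33 = 39 ms.

39 ms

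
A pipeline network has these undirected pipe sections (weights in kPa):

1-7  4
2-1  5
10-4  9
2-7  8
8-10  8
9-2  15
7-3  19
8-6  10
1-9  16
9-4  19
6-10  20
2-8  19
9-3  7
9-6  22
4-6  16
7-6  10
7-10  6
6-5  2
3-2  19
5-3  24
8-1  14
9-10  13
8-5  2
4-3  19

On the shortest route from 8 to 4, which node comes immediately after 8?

10

Enumerating some paths:
8 - 5 - 6 - 4: 2+2+16 = 20
8 - 10 - 4: 8+9 = 17
8 - 6 - 4: 10+16 = 26
Cheapest is 8 - 10 - 4 at 17 kPa.
So from 8 the first move is to 10.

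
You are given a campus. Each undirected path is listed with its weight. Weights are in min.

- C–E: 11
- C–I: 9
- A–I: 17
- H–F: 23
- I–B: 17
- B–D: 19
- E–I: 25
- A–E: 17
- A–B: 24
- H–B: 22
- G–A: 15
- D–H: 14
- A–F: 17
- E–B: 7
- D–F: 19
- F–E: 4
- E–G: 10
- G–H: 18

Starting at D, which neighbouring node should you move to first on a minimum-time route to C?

Compare a few routes:
D - F - E - C: 19+4+11 = 34
D - B - E - C: 19+7+11 = 37
Cheapest is D - F - E - C at 34 min.
So from D the first move is to F.

F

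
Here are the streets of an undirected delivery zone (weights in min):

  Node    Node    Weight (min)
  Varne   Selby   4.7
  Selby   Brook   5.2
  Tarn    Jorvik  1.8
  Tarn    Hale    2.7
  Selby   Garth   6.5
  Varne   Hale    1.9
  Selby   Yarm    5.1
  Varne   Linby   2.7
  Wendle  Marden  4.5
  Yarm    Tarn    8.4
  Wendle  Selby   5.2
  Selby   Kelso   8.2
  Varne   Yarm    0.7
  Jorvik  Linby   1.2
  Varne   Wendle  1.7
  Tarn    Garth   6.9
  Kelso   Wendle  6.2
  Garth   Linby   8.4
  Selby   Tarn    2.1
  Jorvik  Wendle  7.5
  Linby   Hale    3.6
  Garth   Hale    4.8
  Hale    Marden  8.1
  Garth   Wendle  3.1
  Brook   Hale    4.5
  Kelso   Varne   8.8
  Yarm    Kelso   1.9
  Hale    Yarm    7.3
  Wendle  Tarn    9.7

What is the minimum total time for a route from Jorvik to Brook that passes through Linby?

9.3 min

Best Jorvik to Linby: Jorvik–Linby costing 1.2
Shortest Linby→Brook: Linby–Hale–Brook = 8.1
Total via Linby: 1.2 + 8.1 = 9.3 min.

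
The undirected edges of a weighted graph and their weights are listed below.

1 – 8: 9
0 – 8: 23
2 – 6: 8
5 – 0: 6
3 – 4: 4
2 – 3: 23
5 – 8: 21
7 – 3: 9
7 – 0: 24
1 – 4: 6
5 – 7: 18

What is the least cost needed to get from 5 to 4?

Running Dijkstra from 5:
5: 0
0: 6  (via 5)
7: 18  (via 5)
8: 21  (via 5)
3: 27  (via 7)
1: 30  (via 8)
4: 31  (via 3)
Shortest route: 5 → 7 → 3 → 4 = 31.

31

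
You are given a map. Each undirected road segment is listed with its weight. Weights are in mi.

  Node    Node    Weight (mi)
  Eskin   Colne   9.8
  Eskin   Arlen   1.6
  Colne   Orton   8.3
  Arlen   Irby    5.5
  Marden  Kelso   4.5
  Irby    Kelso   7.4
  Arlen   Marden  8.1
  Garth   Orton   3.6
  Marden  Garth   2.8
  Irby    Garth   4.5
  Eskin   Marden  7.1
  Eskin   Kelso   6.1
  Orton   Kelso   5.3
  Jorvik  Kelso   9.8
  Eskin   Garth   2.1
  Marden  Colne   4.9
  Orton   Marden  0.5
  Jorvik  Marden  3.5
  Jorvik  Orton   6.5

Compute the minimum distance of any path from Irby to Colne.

12.2 mi

Shortest distances from Irby:
Irby: 0
Garth: 4.5  (via Irby)
Arlen: 5.5  (via Irby)
Eskin: 6.6  (via Garth)
Marden: 7.3  (via Garth)
Kelso: 7.4  (via Irby)
Orton: 7.8  (via Marden)
Jorvik: 10.8  (via Marden)
Colne: 12.2  (via Marden)
Shortest route: Irby–Garth–Marden–Colne = 12.2 mi.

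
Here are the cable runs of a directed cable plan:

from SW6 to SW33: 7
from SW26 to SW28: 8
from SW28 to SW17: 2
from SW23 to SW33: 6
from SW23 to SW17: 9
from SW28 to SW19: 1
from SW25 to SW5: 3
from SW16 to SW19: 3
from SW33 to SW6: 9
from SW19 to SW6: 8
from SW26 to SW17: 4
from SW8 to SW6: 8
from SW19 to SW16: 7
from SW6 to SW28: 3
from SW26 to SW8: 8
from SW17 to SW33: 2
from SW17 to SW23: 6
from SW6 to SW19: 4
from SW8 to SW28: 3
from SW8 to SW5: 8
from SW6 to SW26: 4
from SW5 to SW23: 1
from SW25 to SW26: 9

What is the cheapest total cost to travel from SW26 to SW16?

Shortest distances from SW26:
SW26: 0
SW17: 4  (via SW26)
SW33: 6  (via SW17)
SW28: 8  (via SW26)
SW8: 8  (via SW26)
SW19: 9  (via SW28)
SW23: 10  (via SW17)
SW6: 15  (via SW33)
SW5: 16  (via SW8)
SW16: 16  (via SW19)
Shortest route: SW26 → SW28 → SW19 → SW16 = 16.

16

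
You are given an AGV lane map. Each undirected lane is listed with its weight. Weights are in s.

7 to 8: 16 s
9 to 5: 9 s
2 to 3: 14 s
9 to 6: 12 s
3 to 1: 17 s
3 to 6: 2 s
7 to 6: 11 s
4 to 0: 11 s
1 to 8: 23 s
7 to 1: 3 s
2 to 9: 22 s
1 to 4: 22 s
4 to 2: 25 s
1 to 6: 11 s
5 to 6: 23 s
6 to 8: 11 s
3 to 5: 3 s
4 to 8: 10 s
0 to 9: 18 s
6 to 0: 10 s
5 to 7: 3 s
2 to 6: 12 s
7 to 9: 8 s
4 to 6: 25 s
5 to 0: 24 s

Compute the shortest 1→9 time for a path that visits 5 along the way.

15 s

Best 1 to 5: 1 → 7 → 5 costing 6
Shortest 5→9: 5 → 9 = 9
Total via 5: 6 + 9 = 15 s.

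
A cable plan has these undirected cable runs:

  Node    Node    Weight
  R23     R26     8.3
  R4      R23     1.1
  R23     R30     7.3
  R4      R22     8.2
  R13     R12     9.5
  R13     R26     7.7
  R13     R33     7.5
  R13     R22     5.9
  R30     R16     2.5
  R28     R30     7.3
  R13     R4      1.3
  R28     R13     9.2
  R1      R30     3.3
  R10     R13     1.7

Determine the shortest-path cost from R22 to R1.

18.9

Enumerating some paths:
R22 → R13 → R4 → R23 → R30 → R1: 5.9+1.3+1.1+7.3+3.3 = 18.9
R22 → R4 → R23 → R30 → R1: 8.2+1.1+7.3+3.3 = 19.9
The minimum is 18.9 via R22 → R13 → R4 → R23 → R30 → R1.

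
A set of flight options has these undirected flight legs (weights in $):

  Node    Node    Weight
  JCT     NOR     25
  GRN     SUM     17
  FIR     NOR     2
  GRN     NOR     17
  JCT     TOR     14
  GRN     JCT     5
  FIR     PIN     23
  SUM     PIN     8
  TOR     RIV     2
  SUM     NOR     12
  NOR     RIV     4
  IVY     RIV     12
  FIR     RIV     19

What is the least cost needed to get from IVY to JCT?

Running Dijkstra from IVY:
IVY: 0
RIV: 12  (via IVY)
TOR: 14  (via RIV)
NOR: 16  (via RIV)
FIR: 18  (via NOR)
SUM: 28  (via NOR)
JCT: 28  (via TOR)
Shortest route: IVY–RIV–TOR–JCT = $28.

$28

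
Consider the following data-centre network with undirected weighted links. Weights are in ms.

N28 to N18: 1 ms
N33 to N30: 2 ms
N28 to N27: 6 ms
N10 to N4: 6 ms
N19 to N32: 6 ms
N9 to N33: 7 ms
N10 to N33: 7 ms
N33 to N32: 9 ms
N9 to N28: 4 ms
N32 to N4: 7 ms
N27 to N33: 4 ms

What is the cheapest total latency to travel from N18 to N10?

18 ms

Enumerating some paths:
N18–N28–N27–N33–N10: 1+6+4+7 = 18
N18–N28–N9–N33–N10: 1+4+7+7 = 19
N18–N28–N27–N33–N32–N4–N10: 1+6+4+9+7+6 = 33
The minimum is 18 ms via N18–N28–N27–N33–N10.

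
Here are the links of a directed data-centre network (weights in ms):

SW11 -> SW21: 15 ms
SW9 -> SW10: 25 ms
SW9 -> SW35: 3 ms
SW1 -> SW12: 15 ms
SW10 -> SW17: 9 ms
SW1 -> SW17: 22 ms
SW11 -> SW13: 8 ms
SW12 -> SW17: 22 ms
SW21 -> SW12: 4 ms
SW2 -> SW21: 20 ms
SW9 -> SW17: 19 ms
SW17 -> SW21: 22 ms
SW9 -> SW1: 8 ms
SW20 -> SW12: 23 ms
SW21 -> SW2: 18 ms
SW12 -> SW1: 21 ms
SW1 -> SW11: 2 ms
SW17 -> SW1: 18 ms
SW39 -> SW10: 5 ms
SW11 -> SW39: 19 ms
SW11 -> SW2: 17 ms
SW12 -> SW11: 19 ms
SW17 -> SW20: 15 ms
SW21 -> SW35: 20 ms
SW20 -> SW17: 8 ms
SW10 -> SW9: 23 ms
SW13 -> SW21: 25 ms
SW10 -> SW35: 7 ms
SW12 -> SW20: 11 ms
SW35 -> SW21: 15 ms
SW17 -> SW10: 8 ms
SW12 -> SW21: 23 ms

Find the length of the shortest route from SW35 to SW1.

Running Dijkstra from SW35:
SW35: 0
SW21: 15  (via SW35)
SW12: 19  (via SW21)
SW20: 30  (via SW12)
SW2: 33  (via SW21)
SW11: 38  (via SW12)
SW17: 38  (via SW20)
SW1: 40  (via SW12)
Shortest route: SW35 → SW21 → SW12 → SW1 = 40 ms.

40 ms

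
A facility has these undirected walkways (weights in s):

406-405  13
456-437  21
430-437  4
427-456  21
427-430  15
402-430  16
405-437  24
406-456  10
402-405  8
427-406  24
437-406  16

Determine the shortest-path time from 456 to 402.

31 s

Shortest distances from 456:
456: 0
406: 10  (via 456)
437: 21  (via 456)
427: 21  (via 456)
405: 23  (via 406)
430: 25  (via 437)
402: 31  (via 405)
Shortest route: 456 → 406 → 405 → 402 = 31 s.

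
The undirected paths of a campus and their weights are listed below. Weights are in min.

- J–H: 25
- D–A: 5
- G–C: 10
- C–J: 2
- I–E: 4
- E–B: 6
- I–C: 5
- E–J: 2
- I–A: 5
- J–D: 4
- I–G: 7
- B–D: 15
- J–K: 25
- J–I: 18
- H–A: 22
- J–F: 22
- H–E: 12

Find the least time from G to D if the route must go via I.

17 min

Shortest G→I: G–I = 7
Shortest I→D: I–A–D = 10
Total via I: 7 + 10 = 17 min.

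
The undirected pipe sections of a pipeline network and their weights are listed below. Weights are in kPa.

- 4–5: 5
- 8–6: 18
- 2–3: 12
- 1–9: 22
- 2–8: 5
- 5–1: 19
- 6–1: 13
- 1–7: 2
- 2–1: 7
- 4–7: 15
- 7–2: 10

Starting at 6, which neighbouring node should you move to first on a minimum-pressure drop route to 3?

Enumerating some paths:
6 → 1 → 7 → 2 → 3: 13+2+10+12 = 37
6 → 1 → 2 → 3: 13+7+12 = 32
6 → 8 → 2 → 3: 18+5+12 = 35
Cheapest is 6 → 1 → 2 → 3 at 32 kPa.
So from 6 the first move is to 1.

1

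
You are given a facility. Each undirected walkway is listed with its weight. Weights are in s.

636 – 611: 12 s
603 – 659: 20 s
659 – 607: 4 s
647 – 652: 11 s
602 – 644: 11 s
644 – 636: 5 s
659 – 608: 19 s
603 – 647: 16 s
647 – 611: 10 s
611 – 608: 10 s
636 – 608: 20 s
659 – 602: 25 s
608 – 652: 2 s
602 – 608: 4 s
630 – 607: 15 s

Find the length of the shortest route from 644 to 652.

Running Dijkstra from 644:
644: 0
636: 5  (via 644)
602: 11  (via 644)
608: 15  (via 602)
652: 17  (via 608)
Shortest route: 644–602–608–652 = 17 s.

17 s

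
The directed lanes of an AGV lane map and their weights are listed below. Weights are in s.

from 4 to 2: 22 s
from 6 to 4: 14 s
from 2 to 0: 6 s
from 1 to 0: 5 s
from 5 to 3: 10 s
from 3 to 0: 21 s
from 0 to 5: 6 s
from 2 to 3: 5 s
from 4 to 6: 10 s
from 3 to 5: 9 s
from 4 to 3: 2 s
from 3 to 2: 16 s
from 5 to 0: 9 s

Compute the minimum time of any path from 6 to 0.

34 s

Settle nodes by increasing distance from 6:
6: 0
4: 14  (via 6)
3: 16  (via 4)
5: 25  (via 3)
2: 32  (via 3)
0: 34  (via 5)
Shortest route: 6–4–3–5–0 = 34 s.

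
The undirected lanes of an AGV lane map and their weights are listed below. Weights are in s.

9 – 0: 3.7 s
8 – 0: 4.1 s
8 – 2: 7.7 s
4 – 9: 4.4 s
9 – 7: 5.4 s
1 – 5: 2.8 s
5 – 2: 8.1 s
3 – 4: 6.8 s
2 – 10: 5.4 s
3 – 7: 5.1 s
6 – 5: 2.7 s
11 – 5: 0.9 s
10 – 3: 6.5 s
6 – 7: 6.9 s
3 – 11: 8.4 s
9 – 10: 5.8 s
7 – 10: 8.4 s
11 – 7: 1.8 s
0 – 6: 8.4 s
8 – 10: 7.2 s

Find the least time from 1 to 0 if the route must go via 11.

Shortest 1→11: 1–5–11 = 3.7
Shortest 11→0: 11–7–9–0 = 10.9
Total via 11: 3.7 + 10.9 = 14.6 s.

14.6 s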